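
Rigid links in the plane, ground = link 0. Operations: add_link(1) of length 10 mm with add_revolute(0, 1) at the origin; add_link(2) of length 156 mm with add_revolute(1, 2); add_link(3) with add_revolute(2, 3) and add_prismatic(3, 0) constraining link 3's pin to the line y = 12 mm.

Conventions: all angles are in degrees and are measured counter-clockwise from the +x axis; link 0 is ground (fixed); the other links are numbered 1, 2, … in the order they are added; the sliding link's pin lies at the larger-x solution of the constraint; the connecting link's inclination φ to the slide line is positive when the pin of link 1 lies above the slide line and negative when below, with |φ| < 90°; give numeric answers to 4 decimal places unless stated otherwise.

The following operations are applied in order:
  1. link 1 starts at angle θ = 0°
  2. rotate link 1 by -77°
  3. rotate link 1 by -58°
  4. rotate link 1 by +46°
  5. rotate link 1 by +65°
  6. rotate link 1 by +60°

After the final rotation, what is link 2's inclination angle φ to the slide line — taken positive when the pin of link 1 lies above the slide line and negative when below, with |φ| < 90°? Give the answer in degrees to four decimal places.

geometry: r = 10 mm, L = 156 mm, e = 12 mm; θ starts at 0°
rotate link 1 by -77°: θ ← 0° -77° = -77°
rotate link 1 by -58°: θ ← -77° -58° = -135°
rotate link 1 by +46°: θ ← -135° +46° = -89°
rotate link 1 by +65°: θ ← -89° +65° = -24°
rotate link 1 by +60°: θ ← -24° +60° = 36°
h = r sin θ − e = 5.877853 − 12 = -6.122147
sin φ = h / L = -6.122147 / 156 = -0.03924454
φ = arcsin(-0.03924454) = -2.249124°

-2.2491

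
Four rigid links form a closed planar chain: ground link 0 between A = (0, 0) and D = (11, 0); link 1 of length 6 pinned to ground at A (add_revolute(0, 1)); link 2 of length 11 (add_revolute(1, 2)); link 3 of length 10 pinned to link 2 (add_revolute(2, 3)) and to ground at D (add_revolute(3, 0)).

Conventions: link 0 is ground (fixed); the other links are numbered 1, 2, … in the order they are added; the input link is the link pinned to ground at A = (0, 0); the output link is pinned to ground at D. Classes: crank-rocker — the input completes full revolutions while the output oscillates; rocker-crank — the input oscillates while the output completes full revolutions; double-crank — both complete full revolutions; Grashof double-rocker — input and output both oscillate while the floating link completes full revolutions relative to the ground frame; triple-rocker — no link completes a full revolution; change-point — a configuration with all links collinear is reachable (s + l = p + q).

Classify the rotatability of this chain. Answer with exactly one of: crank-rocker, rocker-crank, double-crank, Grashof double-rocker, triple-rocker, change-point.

lengths: ground=11, input=6, coupler=11, output=10
sorted: s=6 (shortest), l=11 (longest), p+q=21
s + l = 17 vs p + q = 21
s + l < p + q (Grashof) with shortest = input link → crank-rocker

crank-rocker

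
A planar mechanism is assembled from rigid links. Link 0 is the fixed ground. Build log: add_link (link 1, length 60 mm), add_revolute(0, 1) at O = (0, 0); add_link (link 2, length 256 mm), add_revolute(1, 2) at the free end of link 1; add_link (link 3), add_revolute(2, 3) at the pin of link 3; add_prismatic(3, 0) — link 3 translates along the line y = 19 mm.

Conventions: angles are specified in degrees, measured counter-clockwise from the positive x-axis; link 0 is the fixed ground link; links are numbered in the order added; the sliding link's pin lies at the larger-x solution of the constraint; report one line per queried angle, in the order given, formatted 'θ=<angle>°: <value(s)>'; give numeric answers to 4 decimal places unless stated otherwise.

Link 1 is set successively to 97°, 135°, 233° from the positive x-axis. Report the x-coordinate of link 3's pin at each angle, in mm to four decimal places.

geometry: r = 60 mm, L = 256 mm, e = 19 mm
θ=97°: crank pin P = (r cos θ, r sin θ) = (-7.312161, 59.552769)
θ=97°: h = r sin θ − e = 59.552769 − 19 = 40.552769
θ=97°: x = r cos θ + √(L² − h²) = -7.312161 + 252.767626 = 245.455466
θ=135°: crank pin P = (r cos θ, r sin θ) = (-42.426407, 42.426407)
θ=135°: h = r sin θ − e = 42.426407 − 19 = 23.426407
θ=135°: x = r cos θ + √(L² − h²) = -42.426407 + 254.925878 = 212.499471
θ=233°: crank pin P = (r cos θ, r sin θ) = (-36.108901, -47.918131)
θ=233°: h = r sin θ − e = -47.918131 − 19 = -66.918131
θ=233°: x = r cos θ + √(L² − h²) = -36.108901 + 247.099097 = 210.990196

θ=97°: 245.4555
θ=135°: 212.4995
θ=233°: 210.9902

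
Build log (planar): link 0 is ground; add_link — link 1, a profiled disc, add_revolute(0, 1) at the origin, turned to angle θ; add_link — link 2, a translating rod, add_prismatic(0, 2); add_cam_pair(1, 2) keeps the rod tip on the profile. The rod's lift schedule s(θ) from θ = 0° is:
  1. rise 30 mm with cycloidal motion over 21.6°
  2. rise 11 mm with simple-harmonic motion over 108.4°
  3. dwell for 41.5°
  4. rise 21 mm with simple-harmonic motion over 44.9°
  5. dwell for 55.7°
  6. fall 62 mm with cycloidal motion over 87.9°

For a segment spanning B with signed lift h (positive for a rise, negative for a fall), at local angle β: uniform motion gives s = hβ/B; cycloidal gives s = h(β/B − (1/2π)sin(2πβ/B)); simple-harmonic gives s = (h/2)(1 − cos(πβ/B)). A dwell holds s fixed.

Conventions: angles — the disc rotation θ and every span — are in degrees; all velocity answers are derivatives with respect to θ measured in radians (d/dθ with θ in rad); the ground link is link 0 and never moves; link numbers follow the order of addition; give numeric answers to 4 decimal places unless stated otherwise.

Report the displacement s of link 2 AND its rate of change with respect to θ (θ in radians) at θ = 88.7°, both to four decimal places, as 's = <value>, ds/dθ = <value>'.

seg 1 [0°–21.6°] cycloidal, h=30: full span → s += 30 → s = 30.0000
seg 2 [21.6°–130°] simple-harmonic, h=11: θ=88.7° here. β=67.1, B=108.4. 11/2·(1 − cos(π·0.6190)) = 7.5087 → s = 37.5087
velocity in seg [21.6°–130°] (simple-harmonic), θ in radians: β = 67.1° = 1.1711 rad, B = 108.4° = 1.8919 rad; ds/dθ = (πh/(2B)) sin(πβ/B) = (π·11/(2·1.8919)) sin(π·0.6190) = 8.501983 mm/rad

s = 37.5087, ds/dθ = 8.5020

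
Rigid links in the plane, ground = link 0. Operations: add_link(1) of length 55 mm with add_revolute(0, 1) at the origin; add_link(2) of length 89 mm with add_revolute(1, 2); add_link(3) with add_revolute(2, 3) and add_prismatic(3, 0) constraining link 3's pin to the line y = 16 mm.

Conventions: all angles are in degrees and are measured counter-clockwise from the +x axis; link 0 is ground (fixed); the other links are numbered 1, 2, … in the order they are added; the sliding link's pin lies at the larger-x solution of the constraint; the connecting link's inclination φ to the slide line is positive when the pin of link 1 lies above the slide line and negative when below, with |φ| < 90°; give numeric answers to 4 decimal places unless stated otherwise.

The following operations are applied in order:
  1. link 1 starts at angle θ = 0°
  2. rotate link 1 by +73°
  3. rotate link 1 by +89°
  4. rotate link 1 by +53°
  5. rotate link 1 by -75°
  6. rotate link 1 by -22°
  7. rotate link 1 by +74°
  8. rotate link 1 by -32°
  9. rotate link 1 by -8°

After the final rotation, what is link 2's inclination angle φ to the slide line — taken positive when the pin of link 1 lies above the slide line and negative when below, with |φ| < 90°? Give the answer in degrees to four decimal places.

geometry: r = 55 mm, L = 89 mm, e = 16 mm; θ starts at 0°
rotate link 1 by +73°: θ ← 0° +73° = 73°
rotate link 1 by +89°: θ ← 73° +89° = 162°
rotate link 1 by +53°: θ ← 162° +53° = 215°
rotate link 1 by -75°: θ ← 215° -75° = 140°
rotate link 1 by -22°: θ ← 140° -22° = 118°
rotate link 1 by +74°: θ ← 118° +74° = 192°
rotate link 1 by -32°: θ ← 192° -32° = 160°
rotate link 1 by -8°: θ ← 160° -8° = 152°
h = r sin θ − e = 25.820936 − 16 = 9.820936
sin φ = h / L = 9.820936 / 89 = 0.11034759
φ = arcsin(0.11034759) = 6.335353°

6.3354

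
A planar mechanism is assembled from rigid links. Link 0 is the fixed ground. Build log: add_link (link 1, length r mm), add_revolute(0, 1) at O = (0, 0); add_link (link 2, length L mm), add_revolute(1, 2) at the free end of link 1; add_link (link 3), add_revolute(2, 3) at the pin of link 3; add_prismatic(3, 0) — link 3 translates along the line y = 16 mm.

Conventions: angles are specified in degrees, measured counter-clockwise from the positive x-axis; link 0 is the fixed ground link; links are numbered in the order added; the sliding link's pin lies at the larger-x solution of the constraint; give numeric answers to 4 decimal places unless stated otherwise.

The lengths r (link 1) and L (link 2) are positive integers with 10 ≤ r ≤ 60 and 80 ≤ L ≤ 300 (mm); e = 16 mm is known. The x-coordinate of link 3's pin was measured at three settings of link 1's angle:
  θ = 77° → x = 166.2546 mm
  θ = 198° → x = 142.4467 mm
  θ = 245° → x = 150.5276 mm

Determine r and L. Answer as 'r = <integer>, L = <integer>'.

constraint per measurement: (x − r cos θ)² + (r sin θ − e)² = L²
subtracting the θ₁ and θ₂ equations cancels the r² and L² terms:
r = (x₁² − x₂²) / (2[(x₁cos θ₁ + e sin θ₁) − (x₂cos θ₂ + e sin θ₂)]) = 19.0000 → r = 19
L² = (x₁ − r cos θ₁)² + (r sin θ₁ − e)² = 26244.0074 → L = 162.0000 → L = 162
check at θ₃=245°: x = 150.5276 (printed 150.5276) ✓

r = 19, L = 162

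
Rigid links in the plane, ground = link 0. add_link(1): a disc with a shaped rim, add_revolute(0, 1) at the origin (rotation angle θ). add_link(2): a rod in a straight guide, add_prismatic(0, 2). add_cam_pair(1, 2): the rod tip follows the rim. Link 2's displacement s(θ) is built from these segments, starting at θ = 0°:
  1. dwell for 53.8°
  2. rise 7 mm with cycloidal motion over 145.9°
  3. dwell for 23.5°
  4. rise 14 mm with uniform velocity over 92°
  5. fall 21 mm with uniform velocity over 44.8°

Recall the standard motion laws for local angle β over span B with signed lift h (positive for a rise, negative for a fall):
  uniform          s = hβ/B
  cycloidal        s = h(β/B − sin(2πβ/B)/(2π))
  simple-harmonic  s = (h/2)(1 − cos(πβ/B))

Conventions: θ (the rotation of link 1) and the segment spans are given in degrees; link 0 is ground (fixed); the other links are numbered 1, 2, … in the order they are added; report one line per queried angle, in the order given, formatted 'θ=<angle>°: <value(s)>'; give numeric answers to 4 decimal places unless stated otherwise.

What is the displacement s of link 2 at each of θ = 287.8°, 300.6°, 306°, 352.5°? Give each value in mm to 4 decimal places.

segment 1 (0° to 53.8°, dwell): s unchanged at 0.0000
segment 2 (53.8° to 199.7°, cycloidal, h = 7) is passed completely: s = 0.0000 + (7) = 7.0000
segment 3 (199.7° to 223.2°, dwell): s unchanged at 7.0000
θ = 287.8° falls in segment 4 (223.2° to 315.2°, uniform, h = 14): β = 287.8 − 223.2 = 64.6°, B = 92°; Δs = 14·64.6/92 = 9.8304; s = 7.0000 + 9.8304 = 16.8304
θ = 300.6° falls in segment 4 (223.2° to 315.2°, uniform, h = 14): β = 300.6 − 223.2 = 77.4°, B = 92°; Δs = 14·77.4/92 = 11.7783; s = 7.0000 + 11.7783 = 18.7783
θ = 306° falls in segment 4 (223.2° to 315.2°, uniform, h = 14): β = 306 − 223.2 = 82.8°, B = 92°; Δs = 14·82.8/92 = 12.6000; s = 7.0000 + 12.6000 = 19.6000
segment 4 (223.2° to 315.2°, uniform, h = 14) is passed completely: s = 7.0000 + (14) = 21.0000
θ = 352.5° falls in segment 5 (315.2° to 360°, uniform, h = -21): β = 352.5 − 315.2 = 37.3°, B = 44.8°; Δs = -21·37.3/44.8 = -17.4844; s = 21.0000 − 17.4844 = 3.5156

θ=287.8°: 16.8304
θ=300.6°: 18.7783
θ=306°: 19.6000
θ=352.5°: 3.5156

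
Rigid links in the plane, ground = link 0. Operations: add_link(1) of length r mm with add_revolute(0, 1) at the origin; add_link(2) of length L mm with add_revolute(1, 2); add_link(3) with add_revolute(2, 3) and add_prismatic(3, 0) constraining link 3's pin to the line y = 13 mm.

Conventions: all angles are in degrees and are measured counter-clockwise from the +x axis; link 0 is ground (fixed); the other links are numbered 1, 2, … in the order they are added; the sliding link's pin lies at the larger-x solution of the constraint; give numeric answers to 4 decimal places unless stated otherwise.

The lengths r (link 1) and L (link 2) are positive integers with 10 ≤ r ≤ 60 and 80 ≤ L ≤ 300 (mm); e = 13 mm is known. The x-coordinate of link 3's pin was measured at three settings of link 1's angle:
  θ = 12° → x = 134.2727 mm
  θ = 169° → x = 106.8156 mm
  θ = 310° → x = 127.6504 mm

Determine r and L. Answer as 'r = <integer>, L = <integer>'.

constraint per measurement: (x − r cos θ)² + (r sin θ − e)² = L²
subtracting the θ₁ and θ₂ equations cancels the r² and L² terms:
r = (x₁² − x₂²) / (2[(x₁cos θ₁ + e sin θ₁) − (x₂cos θ₂ + e sin θ₂)]) = 14.0000 → r = 14
L² = (x₁ − r cos θ₁)² + (r sin θ₁ − e)² = 14640.9996 → L = 121.0000 → L = 121
check at θ₃=310°: x = 127.6504 (printed 127.6504) ✓

r = 14, L = 121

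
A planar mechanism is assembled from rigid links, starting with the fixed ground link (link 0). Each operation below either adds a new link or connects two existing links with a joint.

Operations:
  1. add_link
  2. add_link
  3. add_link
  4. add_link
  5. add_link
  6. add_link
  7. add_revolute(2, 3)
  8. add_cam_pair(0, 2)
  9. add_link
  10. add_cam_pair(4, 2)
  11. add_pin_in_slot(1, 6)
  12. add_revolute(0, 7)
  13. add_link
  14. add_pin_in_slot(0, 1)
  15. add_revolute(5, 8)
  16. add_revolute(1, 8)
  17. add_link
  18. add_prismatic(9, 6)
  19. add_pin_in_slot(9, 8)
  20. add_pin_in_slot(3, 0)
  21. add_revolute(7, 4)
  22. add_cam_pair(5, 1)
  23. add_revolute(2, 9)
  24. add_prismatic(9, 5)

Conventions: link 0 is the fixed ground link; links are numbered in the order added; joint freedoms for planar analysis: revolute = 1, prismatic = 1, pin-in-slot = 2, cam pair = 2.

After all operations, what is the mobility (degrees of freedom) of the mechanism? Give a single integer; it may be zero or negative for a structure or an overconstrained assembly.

link 0 = ground. State L|J1|J2 = 1|0|0
+link1  2|0|0
+link2  3|0|0
+link3  4|0|0
+link4  5|0|0
+link5  6|0|0
+link6  7|0|0
R(2,3) f=1→J1  7|1|0
C(0,2) f=2→J2  7|1|1
+link7  8|1|1
C(4,2) f=2→J2  8|1|2
PS(1,6) f=2→J2  8|1|3
R(0,7) f=1→J1  8|2|3
+link8  9|2|3
PS(0,1) f=2→J2  9|2|4
R(5,8) f=1→J1  9|3|4
R(1,8) f=1→J1  9|4|4
+link9  10|4|4
P(9,6) f=1→J1  10|5|4
PS(9,8) f=2→J2  10|5|5
PS(3,0) f=2→J2  10|5|6
R(7,4) f=1→J1  10|6|6
C(5,1) f=2→J2  10|6|7
R(2,9) f=1→J1  10|7|7
P(9,5) f=1→J1  10|8|7
M = 3(10−1)−2·8−7 = 27−16−7 = 4

M = 4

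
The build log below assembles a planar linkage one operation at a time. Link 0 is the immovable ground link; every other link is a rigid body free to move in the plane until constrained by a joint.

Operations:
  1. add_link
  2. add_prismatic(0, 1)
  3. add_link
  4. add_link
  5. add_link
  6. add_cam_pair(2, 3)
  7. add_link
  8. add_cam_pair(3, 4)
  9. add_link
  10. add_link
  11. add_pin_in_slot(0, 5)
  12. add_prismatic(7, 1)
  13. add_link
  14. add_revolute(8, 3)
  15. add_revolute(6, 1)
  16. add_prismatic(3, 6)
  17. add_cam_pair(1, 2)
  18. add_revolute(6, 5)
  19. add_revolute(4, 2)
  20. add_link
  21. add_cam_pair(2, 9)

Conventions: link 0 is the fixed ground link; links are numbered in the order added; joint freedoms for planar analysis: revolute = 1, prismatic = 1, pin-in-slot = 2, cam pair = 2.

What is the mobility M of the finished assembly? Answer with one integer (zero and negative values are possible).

L=1 J1=0 J2=0
add link → L=2 J1=0 J2=0
P@0,1 dof=1 J1 → L=2 J1=1 J2=0
add link → L=3 J1=1 J2=0
add link → L=4 J1=1 J2=0
add link → L=5 J1=1 J2=0
C@2,3 dof=2 J2 → L=5 J1=1 J2=1
add link → L=6 J1=1 J2=1
C@3,4 dof=2 J2 → L=6 J1=1 J2=2
add link → L=7 J1=1 J2=2
add link → L=8 J1=1 J2=2
PS@0,5 dof=2 J2 → L=8 J1=1 J2=3
P@7,1 dof=1 J1 → L=8 J1=2 J2=3
add link → L=9 J1=2 J2=3
R@8,3 dof=1 J1 → L=9 J1=3 J2=3
R@6,1 dof=1 J1 → L=9 J1=4 J2=3
P@3,6 dof=1 J1 → L=9 J1=5 J2=3
C@1,2 dof=2 J2 → L=9 J1=5 J2=4
R@6,5 dof=1 J1 → L=9 J1=6 J2=4
R@4,2 dof=1 J1 → L=9 J1=7 J2=4
add link → L=10 J1=7 J2=4
C@2,9 dof=2 J2 → L=10 J1=7 J2=5
M=3(L−1)−2J1−J2=3·9−2·7−5=8

M = 8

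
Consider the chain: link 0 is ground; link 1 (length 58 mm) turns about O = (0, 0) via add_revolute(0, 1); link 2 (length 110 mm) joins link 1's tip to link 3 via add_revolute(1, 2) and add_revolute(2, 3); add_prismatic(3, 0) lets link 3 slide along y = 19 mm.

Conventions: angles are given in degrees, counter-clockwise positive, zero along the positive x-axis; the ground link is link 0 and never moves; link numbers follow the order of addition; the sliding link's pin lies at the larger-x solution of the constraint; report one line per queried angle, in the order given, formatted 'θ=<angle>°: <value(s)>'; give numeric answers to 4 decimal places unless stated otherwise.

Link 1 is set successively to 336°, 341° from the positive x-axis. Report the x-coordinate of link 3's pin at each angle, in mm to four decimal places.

geometry: r = 58 mm, L = 110 mm, e = 19 mm
θ=336°: crank pin P = (r cos θ, r sin θ) = (52.985637, -23.590725)
θ=336°: h = r sin θ − e = -23.590725 − 19 = -42.590725
θ=336°: x = r cos θ + √(L² − h²) = 52.985637 + 101.420068 = 154.405704
θ=341°: crank pin P = (r cos θ, r sin θ) = (54.840077, -18.882953)
θ=341°: h = r sin θ − e = -18.882953 − 19 = -37.882953
θ=341°: x = r cos θ + √(L² − h²) = 54.840077 + 103.270915 = 158.110992

θ=336°: 154.4057
θ=341°: 158.1110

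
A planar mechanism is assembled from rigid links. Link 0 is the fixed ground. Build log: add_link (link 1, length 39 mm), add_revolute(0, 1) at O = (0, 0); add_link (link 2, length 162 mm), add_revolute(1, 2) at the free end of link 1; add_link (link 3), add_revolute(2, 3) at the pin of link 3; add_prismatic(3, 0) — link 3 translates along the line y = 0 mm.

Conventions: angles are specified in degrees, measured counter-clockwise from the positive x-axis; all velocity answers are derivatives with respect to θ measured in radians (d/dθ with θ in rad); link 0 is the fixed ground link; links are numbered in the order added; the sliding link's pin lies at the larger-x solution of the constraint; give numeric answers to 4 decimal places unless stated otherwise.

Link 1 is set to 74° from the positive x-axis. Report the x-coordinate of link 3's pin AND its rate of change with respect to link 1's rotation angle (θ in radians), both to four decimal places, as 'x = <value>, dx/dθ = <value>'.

geometry: r = 39 mm, L = 162 mm, e = 0 mm
crank pin P = (r cos θ, r sin θ) = (10.749857, 37.489206)
h = r sin θ − e = 37.489206 − 0 = 37.489206
x = r cos θ + √(L² − h²) = 10.749857 + 157.602536 = 168.352393
dx/dθ = −r sin θ − h·r cos θ/√(L² − h²) (θ in radians; h = 37.489206) = -40.046294

x = 168.3524, dx/dθ = -40.0463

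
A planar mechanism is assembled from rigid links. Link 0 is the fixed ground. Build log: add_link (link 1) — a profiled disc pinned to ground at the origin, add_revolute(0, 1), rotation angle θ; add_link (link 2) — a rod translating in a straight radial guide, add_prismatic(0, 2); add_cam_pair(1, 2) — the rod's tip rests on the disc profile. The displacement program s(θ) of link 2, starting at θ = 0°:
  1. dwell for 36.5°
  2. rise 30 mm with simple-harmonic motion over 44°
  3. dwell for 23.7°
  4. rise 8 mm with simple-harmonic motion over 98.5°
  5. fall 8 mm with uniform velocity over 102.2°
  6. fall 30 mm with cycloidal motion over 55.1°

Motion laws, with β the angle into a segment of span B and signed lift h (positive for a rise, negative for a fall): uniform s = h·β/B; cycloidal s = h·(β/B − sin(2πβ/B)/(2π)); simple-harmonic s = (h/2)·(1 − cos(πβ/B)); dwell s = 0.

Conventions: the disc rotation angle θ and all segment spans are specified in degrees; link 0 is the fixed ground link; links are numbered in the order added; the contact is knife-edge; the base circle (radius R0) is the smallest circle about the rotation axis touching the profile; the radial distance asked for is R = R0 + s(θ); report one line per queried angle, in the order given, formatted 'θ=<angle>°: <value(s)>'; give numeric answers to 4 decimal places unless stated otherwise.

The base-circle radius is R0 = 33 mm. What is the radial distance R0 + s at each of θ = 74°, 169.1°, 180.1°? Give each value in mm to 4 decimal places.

seg 1 [0°–36.5°] dwell: s stays 0.0000
seg 2 [36.5°–80.5°] simple-harmonic, h=30: θ=74° here. β=37.5, B=44. 30/2·(1 − cos(π·0.8523)) = 28.4134 → s = 28.4134
seg 2 [36.5°–80.5°] simple-harmonic, h=30: full span → s += 30 → s = 30.0000
seg 3 [80.5°–104.2°] dwell: s stays 30.0000
seg 4 [104.2°–202.7°] simple-harmonic, h=8: θ=169.1° here. β=64.9, B=98.5. 8/2·(1 − cos(π·0.6589)) = 5.9147 → s = 35.9147
seg 4 [104.2°–202.7°] simple-harmonic, h=8: θ=180.1° here. β=75.9, B=98.5. 8/2·(1 − cos(π·0.7706)) = 7.0051 → s = 37.0051
θ=74°: R = R0 + s = 33 + 28.4134 = 61.4134
θ=169.1°: R = R0 + s = 33 + 35.9147 = 68.9147
θ=180.1°: R = R0 + s = 33 + 37.0051 = 70.0051

θ=74°: 61.4134
θ=169.1°: 68.9147
θ=180.1°: 70.0051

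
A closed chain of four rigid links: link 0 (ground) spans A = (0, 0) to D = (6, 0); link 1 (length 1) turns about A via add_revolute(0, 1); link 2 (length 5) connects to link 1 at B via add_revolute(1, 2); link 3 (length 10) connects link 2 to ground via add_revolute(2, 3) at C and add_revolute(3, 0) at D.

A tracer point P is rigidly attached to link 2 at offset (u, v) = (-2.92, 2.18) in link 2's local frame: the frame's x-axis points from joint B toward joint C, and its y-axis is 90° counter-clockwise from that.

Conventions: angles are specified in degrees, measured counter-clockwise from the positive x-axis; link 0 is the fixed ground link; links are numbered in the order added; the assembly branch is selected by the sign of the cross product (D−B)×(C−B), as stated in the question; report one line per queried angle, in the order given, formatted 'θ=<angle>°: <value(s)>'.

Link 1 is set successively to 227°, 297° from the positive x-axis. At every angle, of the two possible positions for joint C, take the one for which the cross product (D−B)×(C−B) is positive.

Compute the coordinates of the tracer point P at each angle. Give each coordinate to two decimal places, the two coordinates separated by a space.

A=(0,0), D=(6.00,0)
θ=227°: B = A + 1.00·(cos227°, sin227°) = (-0.6820, -0.7314)
θ=227°: |BD| = 6.7219
θ=227°: circle(B,5.00) ∩ circle(D,10.00): a=-2.2178, h=4.4812
θ=227°:   candidates: C₊=(-3.3742,3.4820) cross=30.122; C₋=(-2.3991,-5.4273) cross=-30.122
θ=227°:   branch + wants cross > 0 → take C=(-3.3742,3.4820) (cross=30.122)
θ=227°: ex = (C−B)/|BC| = (-0.5384,0.8427); ey = (-0.8427,-0.5384)
θ=227°: P = B + -2.92·ex + 2.18·ey = (-0.9467,-4.3657)
θ=297°: B = A + 1.00·(cos297°, sin297°) = (0.4540, -0.8910)
θ=297°: |BD| = 5.6171
θ=297°: circle(B,5.00) ∩ circle(D,10.00): a=-3.8674, h=3.1690
θ=297°:   candidates: C₊=(-3.8672,1.6244) cross=17.801; C₋=(-2.8618,-4.6334) cross=-17.801
θ=297°:   branch + wants cross > 0 → take C=(-3.8672,1.6244) (cross=17.801)
θ=297°: ex = (C−B)/|BC| = (-0.8642,0.5031); ey = (-0.5031,-0.8642)
θ=297°: P = B + -2.92·ex + 2.18·ey = (1.8808,-4.2441)

θ=227°: -0.95 -4.37
θ=297°: 1.88 -4.24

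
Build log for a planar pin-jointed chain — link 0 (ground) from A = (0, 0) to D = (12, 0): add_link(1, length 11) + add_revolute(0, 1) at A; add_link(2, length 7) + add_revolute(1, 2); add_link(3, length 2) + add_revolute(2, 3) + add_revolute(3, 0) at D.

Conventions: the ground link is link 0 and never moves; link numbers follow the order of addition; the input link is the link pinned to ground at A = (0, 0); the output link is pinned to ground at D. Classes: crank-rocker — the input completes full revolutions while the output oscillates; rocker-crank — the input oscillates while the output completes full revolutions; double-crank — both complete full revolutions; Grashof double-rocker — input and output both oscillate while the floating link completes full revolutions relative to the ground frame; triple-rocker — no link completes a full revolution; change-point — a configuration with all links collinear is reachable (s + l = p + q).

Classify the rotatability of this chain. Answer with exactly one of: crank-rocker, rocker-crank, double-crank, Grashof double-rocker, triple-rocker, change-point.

lengths: ground=12, input=11, coupler=7, output=2
sorted: s=2 (shortest), l=12 (longest), p+q=18
s + l = 14 vs p + q = 18
s + l < p + q (Grashof) with shortest = output link → rocker-crank

rocker-crank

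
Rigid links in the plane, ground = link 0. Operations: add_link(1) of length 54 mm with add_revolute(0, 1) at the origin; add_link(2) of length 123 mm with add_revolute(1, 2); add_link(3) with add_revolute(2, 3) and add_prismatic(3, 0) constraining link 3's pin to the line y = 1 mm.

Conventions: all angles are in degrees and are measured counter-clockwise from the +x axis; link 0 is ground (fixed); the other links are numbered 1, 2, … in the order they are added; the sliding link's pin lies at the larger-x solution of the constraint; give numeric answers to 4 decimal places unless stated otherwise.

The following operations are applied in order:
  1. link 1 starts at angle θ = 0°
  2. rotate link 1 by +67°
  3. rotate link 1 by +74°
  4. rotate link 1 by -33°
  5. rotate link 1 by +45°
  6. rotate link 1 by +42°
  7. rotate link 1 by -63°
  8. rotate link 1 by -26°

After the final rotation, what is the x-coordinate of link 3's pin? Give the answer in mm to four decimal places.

geometry: r = 54 mm, L = 123 mm, e = 1 mm; θ starts at 0°
rotate link 1 by +67°: θ ← 0° +67° = 67°
rotate link 1 by +74°: θ ← 67° +74° = 141°
rotate link 1 by -33°: θ ← 141° -33° = 108°
rotate link 1 by +45°: θ ← 108° +45° = 153°
rotate link 1 by +42°: θ ← 153° +42° = 195°
rotate link 1 by -63°: θ ← 195° -63° = 132°
rotate link 1 by -26°: θ ← 132° -26° = 106°
crank pin P = (r cos θ, r sin θ) = (-14.884417, 51.908132)
h = r sin θ − e = 51.908132 − 1 = 50.908132
x = r cos θ + √(L² − h²) = -14.884417 + 111.970363 = 97.085946

97.0859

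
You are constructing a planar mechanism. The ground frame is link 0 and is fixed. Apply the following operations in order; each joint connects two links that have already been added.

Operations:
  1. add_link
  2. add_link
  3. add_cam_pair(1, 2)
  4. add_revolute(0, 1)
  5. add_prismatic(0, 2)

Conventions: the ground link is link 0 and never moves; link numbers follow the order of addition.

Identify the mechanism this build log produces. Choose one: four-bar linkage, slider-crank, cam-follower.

links: 3 (incl. ground); joints: 1 revolute, 1 prismatic, 1 higher (cam) pair, forming one closed loop
3 links, revolute + prismatic + higher pair in one loop → cam-follower

cam-follower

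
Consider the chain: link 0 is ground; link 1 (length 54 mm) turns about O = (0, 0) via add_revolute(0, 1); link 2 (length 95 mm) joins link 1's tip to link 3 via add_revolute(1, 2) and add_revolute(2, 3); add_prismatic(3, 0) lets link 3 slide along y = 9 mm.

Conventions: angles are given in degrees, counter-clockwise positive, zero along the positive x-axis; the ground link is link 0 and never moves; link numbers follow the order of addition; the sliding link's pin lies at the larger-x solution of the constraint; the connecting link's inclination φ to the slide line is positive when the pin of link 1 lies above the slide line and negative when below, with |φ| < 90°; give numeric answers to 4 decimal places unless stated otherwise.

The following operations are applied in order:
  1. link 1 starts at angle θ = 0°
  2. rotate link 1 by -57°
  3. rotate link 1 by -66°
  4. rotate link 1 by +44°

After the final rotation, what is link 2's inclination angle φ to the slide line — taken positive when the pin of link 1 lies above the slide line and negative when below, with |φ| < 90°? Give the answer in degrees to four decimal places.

geometry: r = 54 mm, L = 95 mm, e = 9 mm; θ starts at 0°
rotate link 1 by -57°: θ ← 0° -57° = -57°
rotate link 1 by -66°: θ ← -57° -66° = -123°
rotate link 1 by +44°: θ ← -123° +44° = -79°
h = r sin θ − e = -53.007868 − 9 = -62.007868
sin φ = h / L = -62.007868 / 95 = -0.65271440
φ = arcsin(-0.65271440) = -40.746570°

-40.7466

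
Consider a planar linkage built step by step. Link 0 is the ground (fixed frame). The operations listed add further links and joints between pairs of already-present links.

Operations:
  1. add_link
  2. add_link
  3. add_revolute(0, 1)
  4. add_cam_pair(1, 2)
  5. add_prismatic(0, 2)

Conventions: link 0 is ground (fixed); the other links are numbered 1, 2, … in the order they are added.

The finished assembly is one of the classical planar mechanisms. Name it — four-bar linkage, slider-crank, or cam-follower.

links: 3 (incl. ground); joints: 1 revolute, 1 prismatic, 1 higher (cam) pair, forming one closed loop
3 links, revolute + prismatic + higher pair in one loop → cam-follower

cam-follower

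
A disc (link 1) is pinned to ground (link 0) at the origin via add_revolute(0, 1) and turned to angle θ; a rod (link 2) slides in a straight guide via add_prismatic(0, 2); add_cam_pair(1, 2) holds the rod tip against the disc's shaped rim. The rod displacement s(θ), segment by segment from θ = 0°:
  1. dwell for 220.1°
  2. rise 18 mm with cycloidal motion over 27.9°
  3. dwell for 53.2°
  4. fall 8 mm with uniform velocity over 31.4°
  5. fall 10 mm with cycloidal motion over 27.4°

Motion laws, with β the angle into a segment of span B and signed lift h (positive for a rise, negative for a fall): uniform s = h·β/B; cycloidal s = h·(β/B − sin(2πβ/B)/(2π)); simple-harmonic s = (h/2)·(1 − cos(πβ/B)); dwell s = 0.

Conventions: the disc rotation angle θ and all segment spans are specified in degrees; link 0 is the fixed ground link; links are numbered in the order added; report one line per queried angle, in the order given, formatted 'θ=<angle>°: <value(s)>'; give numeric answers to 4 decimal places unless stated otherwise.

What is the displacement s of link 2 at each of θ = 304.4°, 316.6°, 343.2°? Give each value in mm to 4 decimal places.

segment 1 (0° to 220.1°, dwell): s unchanged at 0.0000
segment 2 (220.1° to 248°, cycloidal, h = 18) is passed completely: s = 0.0000 + (18) = 18.0000
segment 3 (248° to 301.2°, dwell): s unchanged at 18.0000
θ = 304.4° falls in segment 4 (301.2° to 332.6°, uniform, h = -8): β = 304.4 − 301.2 = 3.2°, B = 31.4°; Δs = -8·3.2/31.4 = -0.8153; s = 18.0000 − 0.8153 = 17.1847
θ = 316.6° falls in segment 4 (301.2° to 332.6°, uniform, h = -8): β = 316.6 − 301.2 = 15.4°, B = 31.4°; Δs = -8·15.4/31.4 = -3.9236; s = 18.0000 − 3.9236 = 14.0764
segment 4 (301.2° to 332.6°, uniform, h = -8) is passed completely: s = 18.0000 + (-8) = 10.0000
θ = 343.2° falls in segment 5 (332.6° to 360°, cycloidal, h = -10): β = 343.2 − 332.6 = 10.6°, B = 27.4°; Δs = -10·(0.3869 − sin(2π·0.3869)/(2π)) = -2.8301; s = 10.0000 − 2.8301 = 7.1699

θ=304.4°: 17.1847
θ=316.6°: 14.0764
θ=343.2°: 7.1699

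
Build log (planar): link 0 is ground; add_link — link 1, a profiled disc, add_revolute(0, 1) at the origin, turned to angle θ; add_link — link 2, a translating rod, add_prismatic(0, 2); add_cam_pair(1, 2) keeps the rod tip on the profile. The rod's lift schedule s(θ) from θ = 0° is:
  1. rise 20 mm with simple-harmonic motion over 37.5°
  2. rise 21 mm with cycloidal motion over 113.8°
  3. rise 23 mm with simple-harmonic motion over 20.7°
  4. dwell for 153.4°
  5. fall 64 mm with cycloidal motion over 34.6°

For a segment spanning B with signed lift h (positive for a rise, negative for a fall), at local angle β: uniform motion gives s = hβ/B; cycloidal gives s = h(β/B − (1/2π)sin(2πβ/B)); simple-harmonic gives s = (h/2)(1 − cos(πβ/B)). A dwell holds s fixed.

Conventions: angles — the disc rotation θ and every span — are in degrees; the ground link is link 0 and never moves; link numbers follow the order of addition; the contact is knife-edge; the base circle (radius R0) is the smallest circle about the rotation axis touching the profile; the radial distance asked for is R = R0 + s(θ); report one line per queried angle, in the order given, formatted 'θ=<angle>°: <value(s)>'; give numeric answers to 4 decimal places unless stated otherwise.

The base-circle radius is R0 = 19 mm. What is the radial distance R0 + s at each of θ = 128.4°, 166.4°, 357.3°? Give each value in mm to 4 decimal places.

seg 1 [0°–37.5°] simple-harmonic, h=20: full span → s += 20 → s = 20.0000
seg 2 [37.5°–151.3°] cycloidal, h=21: θ=128.4° here. β=90.9, B=113.8. 21·(0.7988 − sin(2π·0.7988)/(2π)) = 19.9607 → s = 39.9607
seg 2 [37.5°–151.3°] cycloidal, h=21: full span → s += 21 → s = 41.0000
seg 3 [151.3°–172°] simple-harmonic, h=23: θ=166.4° here. β=15.1, B=20.7. 23/2·(1 − cos(π·0.7295)) = 19.0907 → s = 60.0907
seg 3 [151.3°–172°] simple-harmonic, h=23: full span → s += 23 → s = 64.0000
seg 4 [172°–325.4°] dwell: s stays 64.0000
seg 5 [325.4°–360°] cycloidal, h=-64: θ=357.3° here. β=31.9, B=34.6. -64·(0.9220 − sin(2π·0.9220)/(2π)) = -63.8023 → s = 0.1977
θ=128.4°: R = R0 + s = 19 + 39.9607 = 58.9607
θ=166.4°: R = R0 + s = 19 + 60.0907 = 79.0907
θ=357.3°: R = R0 + s = 19 + 0.1977 = 19.1977

θ=128.4°: 58.9607
θ=166.4°: 79.0907
θ=357.3°: 19.1977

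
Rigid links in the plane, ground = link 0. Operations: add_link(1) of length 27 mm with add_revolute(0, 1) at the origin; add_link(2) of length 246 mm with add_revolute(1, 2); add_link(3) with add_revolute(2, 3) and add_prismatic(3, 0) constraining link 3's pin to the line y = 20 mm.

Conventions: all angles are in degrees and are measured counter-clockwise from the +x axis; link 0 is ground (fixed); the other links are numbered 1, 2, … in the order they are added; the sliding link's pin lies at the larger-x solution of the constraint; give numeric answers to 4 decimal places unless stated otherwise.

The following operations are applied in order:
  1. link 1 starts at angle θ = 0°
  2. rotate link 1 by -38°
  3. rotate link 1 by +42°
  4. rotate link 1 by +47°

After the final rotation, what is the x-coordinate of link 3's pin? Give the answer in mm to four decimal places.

geometry: r = 27 mm, L = 246 mm, e = 20 mm; θ starts at 0°
rotate link 1 by -38°: θ ← 0° -38° = -38°
rotate link 1 by +42°: θ ← -38° +42° = 4°
rotate link 1 by +47°: θ ← 4° +47° = 51°
crank pin P = (r cos θ, r sin θ) = (16.991651, 20.982941)
h = r sin θ − e = 20.982941 − 20 = 0.982941
x = r cos θ + √(L² − h²) = 16.991651 + 245.998036 = 262.989687

262.9897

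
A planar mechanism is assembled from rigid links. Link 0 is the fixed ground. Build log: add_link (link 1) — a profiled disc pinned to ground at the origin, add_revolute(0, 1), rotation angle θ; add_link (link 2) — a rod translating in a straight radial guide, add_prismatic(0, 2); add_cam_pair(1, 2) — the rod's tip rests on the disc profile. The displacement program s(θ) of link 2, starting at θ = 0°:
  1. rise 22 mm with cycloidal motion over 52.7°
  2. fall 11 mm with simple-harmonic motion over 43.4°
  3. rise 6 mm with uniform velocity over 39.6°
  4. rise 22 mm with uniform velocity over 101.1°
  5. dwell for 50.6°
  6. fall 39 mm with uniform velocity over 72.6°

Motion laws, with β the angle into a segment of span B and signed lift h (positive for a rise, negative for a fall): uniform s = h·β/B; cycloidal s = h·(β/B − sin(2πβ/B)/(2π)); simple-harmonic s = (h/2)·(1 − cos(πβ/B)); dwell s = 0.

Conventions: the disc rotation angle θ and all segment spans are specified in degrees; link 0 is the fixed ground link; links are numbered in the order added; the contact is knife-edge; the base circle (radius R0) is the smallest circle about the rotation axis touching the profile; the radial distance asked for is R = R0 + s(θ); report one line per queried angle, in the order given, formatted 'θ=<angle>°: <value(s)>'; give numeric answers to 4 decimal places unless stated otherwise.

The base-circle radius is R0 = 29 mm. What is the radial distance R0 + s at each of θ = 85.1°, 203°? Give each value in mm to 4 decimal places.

seg 1 [0°–52.7°] cycloidal, h=22: full span → s += 22 → s = 22.0000
seg 2 [52.7°–96.1°] simple-harmonic, h=-11: θ=85.1° here. β=32.4, B=43.4. -11/2·(1 − cos(π·0.7465)) = -9.3466 → s = 12.6534
seg 2 [52.7°–96.1°] simple-harmonic, h=-11: full span → s += -11 → s = 11.0000
seg 3 [96.1°–135.7°] uniform, h=6: full span → s += 6 → s = 17.0000
seg 4 [135.7°–236.8°] uniform, h=22: θ=203° here. β=67.3, B=101.1. 22·67.3/101.1 = 14.6449 → s = 31.6449
θ=85.1°: R = R0 + s = 29 + 12.6534 = 41.6534
θ=203°: R = R0 + s = 29 + 31.6449 = 60.6449

θ=85.1°: 41.6534
θ=203°: 60.6449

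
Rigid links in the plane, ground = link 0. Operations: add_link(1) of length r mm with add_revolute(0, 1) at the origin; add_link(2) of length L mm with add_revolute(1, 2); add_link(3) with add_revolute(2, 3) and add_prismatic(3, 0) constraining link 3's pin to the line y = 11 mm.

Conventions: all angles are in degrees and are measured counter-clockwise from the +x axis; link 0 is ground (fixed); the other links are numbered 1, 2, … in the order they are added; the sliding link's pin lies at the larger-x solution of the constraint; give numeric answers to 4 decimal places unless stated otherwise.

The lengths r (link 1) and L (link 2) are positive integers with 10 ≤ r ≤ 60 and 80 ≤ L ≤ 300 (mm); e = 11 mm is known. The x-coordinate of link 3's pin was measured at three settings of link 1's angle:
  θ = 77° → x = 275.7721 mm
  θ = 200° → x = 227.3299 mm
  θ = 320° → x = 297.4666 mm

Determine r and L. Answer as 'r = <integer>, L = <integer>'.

constraint per measurement: (x − r cos θ)² + (r sin θ − e)² = L²
subtracting the θ₁ and θ₂ equations cancels the r² and L² terms:
r = (x₁² − x₂²) / (2[(x₁cos θ₁ + e sin θ₁) − (x₂cos θ₂ + e sin θ₂)]) = 41.9999 → r = 42
L² = (x₁ − r cos θ₁)² + (r sin θ₁ − e)² = 71823.9743 → L = 268.0000 → L = 268
check at θ₃=320°: x = 297.4666 (printed 297.4666) ✓

r = 42, L = 268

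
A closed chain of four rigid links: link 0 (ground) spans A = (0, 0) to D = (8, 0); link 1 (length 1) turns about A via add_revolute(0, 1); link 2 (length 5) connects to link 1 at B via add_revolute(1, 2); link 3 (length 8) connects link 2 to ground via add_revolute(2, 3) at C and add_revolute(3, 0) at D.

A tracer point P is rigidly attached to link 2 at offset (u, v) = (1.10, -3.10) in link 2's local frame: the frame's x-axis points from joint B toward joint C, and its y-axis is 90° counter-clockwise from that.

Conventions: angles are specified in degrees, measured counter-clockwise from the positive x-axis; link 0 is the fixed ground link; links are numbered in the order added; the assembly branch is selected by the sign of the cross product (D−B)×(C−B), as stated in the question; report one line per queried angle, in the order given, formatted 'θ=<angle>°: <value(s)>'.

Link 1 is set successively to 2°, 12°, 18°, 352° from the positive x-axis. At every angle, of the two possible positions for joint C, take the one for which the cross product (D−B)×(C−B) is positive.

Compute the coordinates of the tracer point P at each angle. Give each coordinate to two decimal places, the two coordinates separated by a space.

A=(0,0), D=(8.00,0)
θ=2°: B = A + 1.00·(cos2°, sin2°) = (0.9994, 0.0349)
θ=2°: |BD| = 7.0007
θ=2°: circle(B,5.00) ∩ circle(D,8.00): a=0.7149, h=4.9486
θ=2°:   candidates: C₊=(1.7390,4.9799) cross=34.644; C₋=(1.6896,-4.9172) cross=-34.644
θ=2°:   branch + wants cross > 0 → take C=(1.7390,4.9799) (cross=34.644)
θ=2°: ex = (C−B)/|BC| = (0.1479,0.9890); ey = (-0.9890,0.1479)
θ=2°: P = B + 1.10·ex + -3.10·ey = (4.2280,0.6643)
θ=12°: B = A + 1.00·(cos12°, sin12°) = (0.9781, 0.2079)
θ=12°: |BD| = 7.0249
θ=12°: circle(B,5.00) ∩ circle(D,8.00): a=0.7366, h=4.9454
θ=12°:   candidates: C₊=(1.8608,5.1294) cross=34.741; C₋=(1.5681,-4.7572) cross=-34.741
θ=12°:   branch + wants cross > 0 → take C=(1.8608,5.1294) (cross=34.741)
θ=12°: ex = (C−B)/|BC| = (0.1765,0.9843); ey = (-0.9843,0.1765)
θ=12°: P = B + 1.10·ex + -3.10·ey = (4.2236,0.7434)
θ=18°: B = A + 1.00·(cos18°, sin18°) = (0.9511, 0.3090)
θ=18°: |BD| = 7.0557
θ=18°: circle(B,5.00) ∩ circle(D,8.00): a=0.7641, h=4.9413
θ=18°:   candidates: C₊=(1.9309,5.2121) cross=34.864; C₋=(1.4981,-4.6610) cross=-34.864
θ=18°:   branch + wants cross > 0 → take C=(1.9309,5.2121) (cross=34.864)
θ=18°: ex = (C−B)/|BC| = (0.1960,0.9806); ey = (-0.9806,0.1960)
θ=18°: P = B + 1.10·ex + -3.10·ey = (4.2065,0.7802)
θ=352°: B = A + 1.00·(cos352°, sin352°) = (0.9903, -0.1392)
θ=352°: |BD| = 7.0111
θ=352°: circle(B,5.00) ∩ circle(D,8.00): a=0.7243, h=4.9473
θ=352°:   candidates: C₊=(1.6162,4.8215) cross=34.686; C₋=(1.8126,-5.0711) cross=-34.686
θ=352°:   branch + wants cross > 0 → take C=(1.6162,4.8215) (cross=34.686)
θ=352°: ex = (C−B)/|BC| = (0.1252,0.9921); ey = (-0.9921,0.1252)
θ=352°: P = B + 1.10·ex + -3.10·ey = (4.2036,0.5641)

θ=2°: 4.23 0.66
θ=12°: 4.22 0.74
θ=18°: 4.21 0.78
θ=352°: 4.20 0.56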